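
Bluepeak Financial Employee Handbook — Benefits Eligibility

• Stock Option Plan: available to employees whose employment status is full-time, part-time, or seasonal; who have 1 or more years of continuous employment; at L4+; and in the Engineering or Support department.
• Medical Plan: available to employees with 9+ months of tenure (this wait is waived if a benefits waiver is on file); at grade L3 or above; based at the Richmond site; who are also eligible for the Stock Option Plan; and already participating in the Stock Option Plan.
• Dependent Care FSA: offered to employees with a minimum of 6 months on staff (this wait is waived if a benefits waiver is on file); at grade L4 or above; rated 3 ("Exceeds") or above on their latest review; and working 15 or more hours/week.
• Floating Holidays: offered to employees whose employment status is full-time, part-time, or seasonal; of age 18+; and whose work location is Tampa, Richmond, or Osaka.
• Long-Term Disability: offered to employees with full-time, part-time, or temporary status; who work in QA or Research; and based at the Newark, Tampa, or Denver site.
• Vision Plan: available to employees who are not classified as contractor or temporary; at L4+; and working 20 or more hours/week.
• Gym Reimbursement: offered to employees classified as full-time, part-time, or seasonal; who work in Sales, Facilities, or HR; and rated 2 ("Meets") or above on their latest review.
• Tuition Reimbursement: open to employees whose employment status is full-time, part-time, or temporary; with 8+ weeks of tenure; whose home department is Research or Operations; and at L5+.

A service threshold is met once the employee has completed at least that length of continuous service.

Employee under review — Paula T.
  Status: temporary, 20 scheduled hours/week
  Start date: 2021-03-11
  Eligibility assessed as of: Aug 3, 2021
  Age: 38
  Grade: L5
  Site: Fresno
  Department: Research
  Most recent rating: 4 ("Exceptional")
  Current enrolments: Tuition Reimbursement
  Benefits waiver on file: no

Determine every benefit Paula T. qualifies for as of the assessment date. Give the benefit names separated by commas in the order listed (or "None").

Tuition Reimbursement

Service from 2021-03-11 to Aug 3, 2021: 145 days.
Stock Option Plan — status temporary ✗ (requires full-time, part-time, or seasonal) → not eligible.
Medical Plan — no waiver, service 145 days < 9 months (≈270 days) ✗ → not eligible.
Dependent Care FSA — no waiver, service 145 days < 6 months (≈180 days) ✗ → not eligible.
Floating Holidays — status temporary ✗ (requires full-time, part-time, or seasonal) → not eligible.
Long-Term Disability — status temporary ✓; dept Research ✓; site Fresno ✗ (not Newark, Tampa, or Denver) → not eligible.
Vision Plan — status temporary ✗ (excluded) → not eligible.
Gym Reimbursement — status temporary ✗ (requires full-time, part-time, or seasonal) → not eligible.
Tuition Reimbursement — status temporary ✓; service 145 days ≥ 8 weeks (≈56 days) ✓; dept Research ✓; grade L5 ≥ L5 ✓ → eligible.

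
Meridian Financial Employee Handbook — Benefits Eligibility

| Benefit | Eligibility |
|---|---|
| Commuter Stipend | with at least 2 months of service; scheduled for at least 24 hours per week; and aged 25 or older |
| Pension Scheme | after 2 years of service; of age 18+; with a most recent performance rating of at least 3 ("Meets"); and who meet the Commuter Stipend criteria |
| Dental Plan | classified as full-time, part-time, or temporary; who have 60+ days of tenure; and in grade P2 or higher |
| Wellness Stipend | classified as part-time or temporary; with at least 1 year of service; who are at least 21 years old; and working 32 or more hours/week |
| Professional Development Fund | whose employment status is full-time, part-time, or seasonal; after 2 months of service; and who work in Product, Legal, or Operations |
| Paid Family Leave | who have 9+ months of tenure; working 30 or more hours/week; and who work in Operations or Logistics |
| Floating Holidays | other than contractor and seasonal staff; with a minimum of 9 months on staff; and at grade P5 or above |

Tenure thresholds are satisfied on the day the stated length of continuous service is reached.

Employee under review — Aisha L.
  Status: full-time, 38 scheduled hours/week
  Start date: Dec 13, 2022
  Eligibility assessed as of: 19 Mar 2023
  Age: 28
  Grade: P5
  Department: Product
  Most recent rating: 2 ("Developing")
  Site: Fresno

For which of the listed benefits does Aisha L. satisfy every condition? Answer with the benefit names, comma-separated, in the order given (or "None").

Service from Dec 13, 2022 to 19 Mar 2023: 96 days.
Commuter Stipend — service 96 days ≥ 2 months (≈60 days) ✓; 38 hrs/wk ≥ 24 ✓; age 28 ≥ 25 ✓ → eligible.
Pension Scheme — service 96 days < 2 years (≈730 days) ✗ → not eligible.
Dental Plan — status full-time ✓; service 96 days ≥ 60 days ✓; grade P5 ≥ P2 ✓ → eligible.
Wellness Stipend — status full-time ✗ (requires part-time or temporary) → not eligible.
Professional Development Fund — status full-time ✓; service 96 days ≥ 2 months (≈60 days) ✓; dept Product ✓ → eligible.
Paid Family Leave — service 96 days < 9 months (≈270 days) ✗ → not eligible.
Floating Holidays — status full-time ✓ (not excluded); service 96 days < 9 months (≈270 days) ✗ → not eligible.

Commuter Stipend, Dental Plan, Professional Development Fund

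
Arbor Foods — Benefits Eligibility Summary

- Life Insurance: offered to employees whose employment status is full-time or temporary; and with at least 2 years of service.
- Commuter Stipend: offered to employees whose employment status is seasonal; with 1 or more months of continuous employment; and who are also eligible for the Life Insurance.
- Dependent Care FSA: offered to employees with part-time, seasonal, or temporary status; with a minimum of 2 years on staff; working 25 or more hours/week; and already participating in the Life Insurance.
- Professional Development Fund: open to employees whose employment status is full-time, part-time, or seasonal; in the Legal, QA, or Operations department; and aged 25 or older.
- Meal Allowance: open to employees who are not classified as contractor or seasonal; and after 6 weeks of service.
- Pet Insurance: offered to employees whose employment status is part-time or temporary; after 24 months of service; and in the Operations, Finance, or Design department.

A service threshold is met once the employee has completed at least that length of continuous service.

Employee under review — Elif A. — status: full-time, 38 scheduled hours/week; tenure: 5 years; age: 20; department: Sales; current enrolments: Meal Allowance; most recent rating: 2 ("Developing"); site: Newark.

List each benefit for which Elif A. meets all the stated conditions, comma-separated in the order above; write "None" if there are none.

Life Insurance — status full-time ✓; service 5 years ≥ 2 years ✓ → eligible.
Commuter Stipend — status full-time ✗ (requires seasonal) → not eligible.
Dependent Care FSA — status full-time ✗ (requires part-time, seasonal, or temporary) → not eligible.
Professional Development Fund — status full-time ✓; dept Sales ✗ → not eligible.
Meal Allowance — status full-time ✓ (not excluded); service 5 years ≥ 6 weeks (≈42 days) ✓ → eligible.
Pet Insurance — status full-time ✗ (requires part-time or temporary) → not eligible.

Life Insurance, Meal Allowance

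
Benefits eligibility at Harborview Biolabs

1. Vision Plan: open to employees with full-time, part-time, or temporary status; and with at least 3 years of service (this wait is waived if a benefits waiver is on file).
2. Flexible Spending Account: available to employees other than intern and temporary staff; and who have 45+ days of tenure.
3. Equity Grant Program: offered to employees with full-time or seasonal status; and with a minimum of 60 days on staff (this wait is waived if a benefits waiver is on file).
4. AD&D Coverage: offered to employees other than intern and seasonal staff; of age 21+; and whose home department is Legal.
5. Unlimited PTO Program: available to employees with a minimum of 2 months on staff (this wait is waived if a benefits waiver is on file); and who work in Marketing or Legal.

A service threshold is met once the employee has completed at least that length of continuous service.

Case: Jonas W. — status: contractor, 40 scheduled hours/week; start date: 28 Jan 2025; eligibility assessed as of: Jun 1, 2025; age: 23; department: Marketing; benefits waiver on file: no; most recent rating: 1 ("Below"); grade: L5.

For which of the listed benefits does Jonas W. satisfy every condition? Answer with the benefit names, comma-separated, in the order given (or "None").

Flexible Spending Account, Unlimited PTO Program

Service from 28 Jan 2025 to Jun 1, 2025: 124 days.
Vision Plan — status contractor ✗ (requires full-time, part-time, or temporary) → not eligible.
Flexible Spending Account — status contractor ✓ (not excluded); service 124 days ≥ 45 days ✓ → eligible.
Equity Grant Program — status contractor ✗ (requires full-time or seasonal) → not eligible.
AD&D Coverage — status contractor ✓ (not excluded); age 23 ≥ 21 ✓; dept Marketing ✗ → not eligible.
Unlimited PTO Program — no waiver, service 124 days ≥ 2 months (≈60 days) ✓; dept Marketing ✓ → eligible.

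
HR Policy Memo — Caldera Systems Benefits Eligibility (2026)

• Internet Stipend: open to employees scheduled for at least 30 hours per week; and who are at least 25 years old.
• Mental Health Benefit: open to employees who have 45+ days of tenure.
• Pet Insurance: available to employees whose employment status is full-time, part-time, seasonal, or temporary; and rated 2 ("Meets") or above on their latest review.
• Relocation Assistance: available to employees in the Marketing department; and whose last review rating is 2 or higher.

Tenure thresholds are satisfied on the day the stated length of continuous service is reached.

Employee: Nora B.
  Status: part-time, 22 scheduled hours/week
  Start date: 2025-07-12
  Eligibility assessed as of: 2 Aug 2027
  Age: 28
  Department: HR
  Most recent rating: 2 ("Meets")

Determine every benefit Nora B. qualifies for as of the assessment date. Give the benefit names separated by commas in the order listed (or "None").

Service from 2025-07-12 to 2 Aug 2027: 751 days.
Internet Stipend — 22 hrs/wk < 30 ✗ → not eligible.
Mental Health Benefit — service 751 days ≥ 45 days ✓ → eligible.
Pet Insurance — status part-time ✓; rating 2 ≥ 2 ✓ → eligible.
Relocation Assistance — dept HR ✗ → not eligible.

Mental Health Benefit, Pet Insurance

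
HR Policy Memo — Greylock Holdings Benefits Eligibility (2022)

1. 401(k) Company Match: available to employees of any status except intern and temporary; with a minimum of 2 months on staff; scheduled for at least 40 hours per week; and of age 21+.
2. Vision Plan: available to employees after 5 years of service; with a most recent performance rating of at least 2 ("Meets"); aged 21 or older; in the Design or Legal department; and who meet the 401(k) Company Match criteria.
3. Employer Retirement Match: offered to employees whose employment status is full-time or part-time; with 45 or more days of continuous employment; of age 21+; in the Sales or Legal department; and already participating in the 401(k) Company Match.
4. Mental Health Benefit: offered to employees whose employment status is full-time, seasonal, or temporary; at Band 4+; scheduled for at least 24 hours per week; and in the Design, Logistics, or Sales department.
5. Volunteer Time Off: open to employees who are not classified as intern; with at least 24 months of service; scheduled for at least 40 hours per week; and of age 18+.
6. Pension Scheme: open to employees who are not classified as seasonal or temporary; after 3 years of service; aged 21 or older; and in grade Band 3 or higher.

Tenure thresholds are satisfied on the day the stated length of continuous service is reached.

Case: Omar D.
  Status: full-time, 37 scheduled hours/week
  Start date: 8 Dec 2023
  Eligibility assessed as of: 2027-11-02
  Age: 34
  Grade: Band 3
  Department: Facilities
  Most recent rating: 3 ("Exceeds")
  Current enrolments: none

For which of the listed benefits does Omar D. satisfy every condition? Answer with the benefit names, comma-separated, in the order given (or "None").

Service from 8 Dec 2023 to 2027-11-02: 1425 days.
401(k) Company Match — status full-time ✓ (not excluded); service 1425 days ≥ 2 months (≈60 days) ✓; 37 hrs/wk < 40 ✗ → not eligible.
Vision Plan — service 1425 days < 5 years (≈1825 days) ✗ → not eligible.
Employer Retirement Match — status full-time ✓; service 1425 days ≥ 45 days ✓; age 34 ≥ 21 ✓; dept Facilities ✗ → not eligible.
Mental Health Benefit — status full-time ✓; grade Band 3 < Band 4 ✗ → not eligible.
Volunteer Time Off — status full-time ✓ (not excluded); service 1425 days ≥ 24 months (≈720 days) ✓; 37 hrs/wk < 40 ✗ → not eligible.
Pension Scheme — status full-time ✓ (not excluded); service 1425 days ≥ 3 years (≈1095 days) ✓; age 34 ≥ 21 ✓; grade Band 3 ≥ Band 3 ✓ → eligible.

Pension Scheme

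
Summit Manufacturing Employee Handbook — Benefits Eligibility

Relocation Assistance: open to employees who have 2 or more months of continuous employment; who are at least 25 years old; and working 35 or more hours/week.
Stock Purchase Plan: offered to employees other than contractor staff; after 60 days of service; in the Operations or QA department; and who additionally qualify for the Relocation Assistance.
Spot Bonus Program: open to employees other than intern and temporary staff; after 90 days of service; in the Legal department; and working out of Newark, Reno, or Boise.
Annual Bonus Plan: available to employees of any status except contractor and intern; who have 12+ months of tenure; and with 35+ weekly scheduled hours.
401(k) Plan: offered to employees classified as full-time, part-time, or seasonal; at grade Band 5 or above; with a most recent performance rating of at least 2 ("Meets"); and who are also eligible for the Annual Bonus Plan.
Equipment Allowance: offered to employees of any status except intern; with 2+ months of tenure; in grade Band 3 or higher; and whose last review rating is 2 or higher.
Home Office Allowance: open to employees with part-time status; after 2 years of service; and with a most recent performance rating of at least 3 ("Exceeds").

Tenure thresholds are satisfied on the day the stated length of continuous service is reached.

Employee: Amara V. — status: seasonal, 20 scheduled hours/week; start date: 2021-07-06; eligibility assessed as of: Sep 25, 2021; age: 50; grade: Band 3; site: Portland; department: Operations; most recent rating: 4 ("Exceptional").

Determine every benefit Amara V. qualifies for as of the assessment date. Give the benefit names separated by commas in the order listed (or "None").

Service from 2021-07-06 to Sep 25, 2021: 81 days.
Relocation Assistance — service 81 days ≥ 2 months (≈60 days) ✓; age 50 ≥ 25 ✓; 20 hrs/wk < 35 ✗ → not eligible.
Stock Purchase Plan — status seasonal ✓ (not excluded); service 81 days ≥ 60 days ✓; dept Operations ✓; not eligible for Relocation Assistance ✗ → not eligible.
Spot Bonus Program — status seasonal ✓ (not excluded); service 81 days < 90 days ✗ → not eligible.
Annual Bonus Plan — status seasonal ✓ (not excluded); service 81 days < 12 months (≈360 days) ✗ → not eligible.
401(k) Plan — status seasonal ✓; grade Band 3 < Band 5 ✗ → not eligible.
Equipment Allowance — status seasonal ✓ (not excluded); service 81 days ≥ 2 months (≈60 days) ✓; grade Band 3 ≥ Band 3 ✓; rating 4 ≥ 2 ✓ → eligible.
Home Office Allowance — status seasonal ✗ (requires part-time) → not eligible.

Equipment Allowance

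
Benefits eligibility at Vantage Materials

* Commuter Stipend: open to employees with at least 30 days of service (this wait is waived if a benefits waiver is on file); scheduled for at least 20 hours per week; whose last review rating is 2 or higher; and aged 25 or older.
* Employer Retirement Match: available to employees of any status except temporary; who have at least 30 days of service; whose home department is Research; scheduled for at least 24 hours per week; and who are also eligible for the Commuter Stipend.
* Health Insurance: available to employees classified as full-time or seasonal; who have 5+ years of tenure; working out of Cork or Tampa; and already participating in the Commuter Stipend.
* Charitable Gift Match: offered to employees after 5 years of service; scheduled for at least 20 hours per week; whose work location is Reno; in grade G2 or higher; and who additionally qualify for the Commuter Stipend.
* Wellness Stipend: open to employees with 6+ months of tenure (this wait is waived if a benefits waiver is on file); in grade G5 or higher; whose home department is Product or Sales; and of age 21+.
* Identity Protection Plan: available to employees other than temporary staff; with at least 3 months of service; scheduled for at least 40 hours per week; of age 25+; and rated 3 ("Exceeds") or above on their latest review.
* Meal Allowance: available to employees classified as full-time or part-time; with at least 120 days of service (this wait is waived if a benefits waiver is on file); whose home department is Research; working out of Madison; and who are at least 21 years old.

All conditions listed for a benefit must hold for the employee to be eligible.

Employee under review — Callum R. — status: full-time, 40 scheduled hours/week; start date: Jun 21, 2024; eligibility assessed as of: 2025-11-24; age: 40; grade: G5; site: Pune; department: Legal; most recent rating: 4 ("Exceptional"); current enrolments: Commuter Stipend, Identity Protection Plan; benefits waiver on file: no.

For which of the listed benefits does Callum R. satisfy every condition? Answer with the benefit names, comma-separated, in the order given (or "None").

Service from Jun 21, 2024 to 2025-11-24: 521 days.
Commuter Stipend — no waiver, service 521 days ≥ 30 days ✓; 40 hrs/wk ≥ 20 ✓; rating 4 ≥ 2 ✓; age 40 ≥ 25 ✓ → eligible.
Employer Retirement Match — status full-time ✓ (not excluded); service 521 days ≥ 30 days ✓; dept Legal ✗ → not eligible.
Health Insurance — status full-time ✓; service 521 days < 5 years (≈1825 days) ✗ → not eligible.
Charitable Gift Match — service 521 days < 5 years (≈1825 days) ✗ → not eligible.
Wellness Stipend — no waiver, service 521 days ≥ 6 months (≈180 days) ✓; grade G5 ≥ G5 ✓; dept Legal ✗ → not eligible.
Identity Protection Plan — status full-time ✓ (not excluded); service 521 days ≥ 3 months (≈90 days) ✓; 40 hrs/wk ≥ 40 ✓; age 40 ≥ 25 ✓; rating 4 ≥ 3 ✓ → eligible.
Meal Allowance — status full-time ✓; no waiver, service 521 days ≥ 120 days ✓; dept Legal ✗ → not eligible.

Commuter Stipend, Identity Protection Plan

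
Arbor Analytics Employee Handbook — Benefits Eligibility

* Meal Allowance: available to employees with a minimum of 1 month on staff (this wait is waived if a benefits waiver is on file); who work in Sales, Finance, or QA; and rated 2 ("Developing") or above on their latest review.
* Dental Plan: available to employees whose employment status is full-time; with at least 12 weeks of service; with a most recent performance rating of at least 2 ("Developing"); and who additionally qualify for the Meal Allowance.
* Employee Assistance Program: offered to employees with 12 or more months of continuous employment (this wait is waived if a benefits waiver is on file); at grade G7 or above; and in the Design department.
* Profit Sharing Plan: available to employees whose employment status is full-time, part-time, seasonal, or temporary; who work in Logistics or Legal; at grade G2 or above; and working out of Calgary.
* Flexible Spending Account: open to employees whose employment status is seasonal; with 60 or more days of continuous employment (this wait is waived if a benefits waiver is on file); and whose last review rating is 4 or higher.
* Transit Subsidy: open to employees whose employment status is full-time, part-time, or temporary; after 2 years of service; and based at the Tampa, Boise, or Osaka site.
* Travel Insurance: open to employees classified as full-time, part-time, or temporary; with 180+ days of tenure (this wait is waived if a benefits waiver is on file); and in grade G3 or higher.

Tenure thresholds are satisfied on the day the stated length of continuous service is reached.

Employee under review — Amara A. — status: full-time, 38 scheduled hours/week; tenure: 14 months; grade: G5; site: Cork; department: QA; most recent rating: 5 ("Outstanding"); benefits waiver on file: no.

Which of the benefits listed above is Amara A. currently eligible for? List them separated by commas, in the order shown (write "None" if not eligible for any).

Meal Allowance, Dental Plan, Travel Insurance

Meal Allowance — no waiver, service 14 months ≥ 1 month ✓; dept QA ✓; rating 5 ≥ 2 ✓ → eligible.
Dental Plan — status full-time ✓; service 14 months ≥ 12 weeks (≈84 days) ✓; rating 5 ≥ 2 ✓; eligible for Meal Allowance ✓ → eligible.
Employee Assistance Program — no waiver, service 14 months ≥ 12 months ✓; grade G5 < G7 ✗ → not eligible.
Profit Sharing Plan — status full-time ✓; dept QA ✗ → not eligible.
Flexible Spending Account — status full-time ✗ (requires seasonal) → not eligible.
Transit Subsidy — status full-time ✓; service 14 months < 2 years (≈730 days) ✗ → not eligible.
Travel Insurance — status full-time ✓; no waiver, service 14 months ≥ 180 days ✓; grade G5 ≥ G3 ✓ → eligible.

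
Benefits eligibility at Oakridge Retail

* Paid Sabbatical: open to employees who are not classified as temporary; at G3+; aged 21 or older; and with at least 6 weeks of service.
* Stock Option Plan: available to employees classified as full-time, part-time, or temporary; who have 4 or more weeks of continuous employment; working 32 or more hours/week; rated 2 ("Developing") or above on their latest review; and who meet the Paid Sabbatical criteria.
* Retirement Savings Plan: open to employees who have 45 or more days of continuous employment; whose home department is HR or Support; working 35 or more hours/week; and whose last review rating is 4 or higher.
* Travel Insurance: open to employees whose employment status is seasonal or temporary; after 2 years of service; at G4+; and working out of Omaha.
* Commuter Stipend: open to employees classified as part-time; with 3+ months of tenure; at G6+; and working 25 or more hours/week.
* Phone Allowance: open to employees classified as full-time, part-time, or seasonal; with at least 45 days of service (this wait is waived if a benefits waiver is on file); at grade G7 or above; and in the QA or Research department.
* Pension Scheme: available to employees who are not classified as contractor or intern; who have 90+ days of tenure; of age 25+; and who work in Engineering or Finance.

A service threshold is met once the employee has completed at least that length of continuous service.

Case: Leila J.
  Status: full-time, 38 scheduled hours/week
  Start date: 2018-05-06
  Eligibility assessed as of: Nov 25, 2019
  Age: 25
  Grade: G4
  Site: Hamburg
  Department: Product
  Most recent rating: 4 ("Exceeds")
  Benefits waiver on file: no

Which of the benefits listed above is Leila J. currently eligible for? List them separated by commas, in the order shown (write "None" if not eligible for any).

Service from 2018-05-06 to Nov 25, 2019: 568 days.
Paid Sabbatical — status full-time ✓ (not excluded); grade G4 ≥ G3 ✓; age 25 ≥ 21 ✓; service 568 days ≥ 6 weeks (≈42 days) ✓ → eligible.
Stock Option Plan — status full-time ✓; service 568 days ≥ 4 weeks (≈28 days) ✓; 38 hrs/wk ≥ 32 ✓; rating 4 ≥ 2 ✓; eligible for Paid Sabbatical ✓ → eligible.
Retirement Savings Plan — service 568 days ≥ 45 days ✓; dept Product ✗ → not eligible.
Travel Insurance — status full-time ✗ (requires seasonal or temporary) → not eligible.
Commuter Stipend — status full-time ✗ (requires part-time) → not eligible.
Phone Allowance — status full-time ✓; no waiver, service 568 days ≥ 45 days ✓; grade G4 < G7 ✗ → not eligible.
Pension Scheme — status full-time ✓ (not excluded); service 568 days ≥ 90 days ✓; age 25 ≥ 25 ✓; dept Product ✗ → not eligible.

Paid Sabbatical, Stock Option Plan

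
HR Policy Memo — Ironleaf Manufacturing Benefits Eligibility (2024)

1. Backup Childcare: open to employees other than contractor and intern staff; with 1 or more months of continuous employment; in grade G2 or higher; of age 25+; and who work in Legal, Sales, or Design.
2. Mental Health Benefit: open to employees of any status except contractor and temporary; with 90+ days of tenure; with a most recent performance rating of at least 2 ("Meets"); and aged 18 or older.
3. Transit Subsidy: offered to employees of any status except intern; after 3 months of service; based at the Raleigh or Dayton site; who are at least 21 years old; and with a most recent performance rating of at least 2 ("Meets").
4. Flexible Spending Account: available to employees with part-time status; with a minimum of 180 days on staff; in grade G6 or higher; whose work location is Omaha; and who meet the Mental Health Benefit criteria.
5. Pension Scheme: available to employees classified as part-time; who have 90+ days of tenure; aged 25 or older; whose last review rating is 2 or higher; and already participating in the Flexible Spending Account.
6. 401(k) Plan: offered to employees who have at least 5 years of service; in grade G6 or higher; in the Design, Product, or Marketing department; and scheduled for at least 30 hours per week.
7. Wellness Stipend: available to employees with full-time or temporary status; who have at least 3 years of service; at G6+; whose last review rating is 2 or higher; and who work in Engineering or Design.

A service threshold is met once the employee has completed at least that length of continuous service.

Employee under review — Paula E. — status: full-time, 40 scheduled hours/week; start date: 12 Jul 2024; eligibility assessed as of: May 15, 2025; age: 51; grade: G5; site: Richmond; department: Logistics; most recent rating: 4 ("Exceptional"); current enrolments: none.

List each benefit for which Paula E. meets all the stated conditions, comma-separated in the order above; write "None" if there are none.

Service from 12 Jul 2024 to May 15, 2025: 307 days.
Backup Childcare — status full-time ✓ (not excluded); service 307 days ≥ 1 month (≈30 days) ✓; grade G5 ≥ G2 ✓; age 51 ≥ 25 ✓; dept Logistics ✗ → not eligible.
Mental Health Benefit — status full-time ✓ (not excluded); service 307 days ≥ 90 days ✓; rating 4 ≥ 2 ✓; age 51 ≥ 18 ✓ → eligible.
Transit Subsidy — status full-time ✓ (not excluded); service 307 days ≥ 3 months (≈90 days) ✓; site Richmond ✗ (not Raleigh or Dayton) → not eligible.
Flexible Spending Account — status full-time ✗ (requires part-time) → not eligible.
Pension Scheme — status full-time ✗ (requires part-time) → not eligible.
401(k) Plan — service 307 days < 5 years (≈1825 days) ✗ → not eligible.
Wellness Stipend — status full-time ✓; service 307 days < 3 years (≈1095 days) ✗ → not eligible.

Mental Health Benefit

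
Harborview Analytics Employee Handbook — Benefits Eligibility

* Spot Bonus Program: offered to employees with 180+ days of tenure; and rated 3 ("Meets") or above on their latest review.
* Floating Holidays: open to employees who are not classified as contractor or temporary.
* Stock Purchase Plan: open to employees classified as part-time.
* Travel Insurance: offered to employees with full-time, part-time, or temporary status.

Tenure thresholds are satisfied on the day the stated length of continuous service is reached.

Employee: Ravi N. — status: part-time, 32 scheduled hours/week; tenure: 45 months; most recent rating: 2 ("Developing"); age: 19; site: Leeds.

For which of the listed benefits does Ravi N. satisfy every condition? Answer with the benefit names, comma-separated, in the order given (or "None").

Spot Bonus Program — service 45 months ≥ 180 days ✓; rating 2 < 3 ✗ → not eligible.
Floating Holidays — status part-time ✓ (not excluded) → eligible.
Stock Purchase Plan — status part-time ✓ → eligible.
Travel Insurance — status part-time ✓ → eligible.

Floating Holidays, Stock Purchase Plan, Travel Insurance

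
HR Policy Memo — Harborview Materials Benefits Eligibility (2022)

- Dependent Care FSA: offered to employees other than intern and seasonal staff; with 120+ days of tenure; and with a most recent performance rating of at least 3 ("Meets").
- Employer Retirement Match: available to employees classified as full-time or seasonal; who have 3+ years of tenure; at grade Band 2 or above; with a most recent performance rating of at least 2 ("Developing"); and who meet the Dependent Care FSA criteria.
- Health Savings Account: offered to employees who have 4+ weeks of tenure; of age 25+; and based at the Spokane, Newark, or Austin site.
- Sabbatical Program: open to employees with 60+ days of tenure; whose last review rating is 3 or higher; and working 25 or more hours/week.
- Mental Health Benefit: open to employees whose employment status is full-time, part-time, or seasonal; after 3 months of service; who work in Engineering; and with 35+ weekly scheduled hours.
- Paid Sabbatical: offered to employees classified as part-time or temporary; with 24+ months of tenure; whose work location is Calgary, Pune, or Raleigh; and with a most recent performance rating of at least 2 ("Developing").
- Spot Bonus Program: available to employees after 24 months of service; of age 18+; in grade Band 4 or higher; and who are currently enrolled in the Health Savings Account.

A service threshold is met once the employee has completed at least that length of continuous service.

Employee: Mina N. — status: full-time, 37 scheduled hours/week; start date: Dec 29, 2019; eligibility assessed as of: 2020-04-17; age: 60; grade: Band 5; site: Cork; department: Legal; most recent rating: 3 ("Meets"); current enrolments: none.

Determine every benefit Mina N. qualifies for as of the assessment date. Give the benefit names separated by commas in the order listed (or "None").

Sabbatical Program

Service from Dec 29, 2019 to 2020-04-17: 110 days.
Dependent Care FSA — status full-time ✓ (not excluded); service 110 days < 120 days ✗ → not eligible.
Employer Retirement Match — status full-time ✓; service 110 days < 3 years (≈1095 days) ✗ → not eligible.
Health Savings Account — service 110 days ≥ 4 weeks (≈28 days) ✓; age 60 ≥ 25 ✓; site Cork ✗ (not Spokane, Newark, or Austin) → not eligible.
Sabbatical Program — service 110 days ≥ 60 days ✓; rating 3 ≥ 3 ✓; 37 hrs/wk ≥ 25 ✓ → eligible.
Mental Health Benefit — status full-time ✓; service 110 days ≥ 3 months (≈90 days) ✓; dept Legal ✗ → not eligible.
Paid Sabbatical — status full-time ✗ (requires part-time or temporary) → not eligible.
Spot Bonus Program — service 110 days < 24 months (≈720 days) ✗ → not eligible.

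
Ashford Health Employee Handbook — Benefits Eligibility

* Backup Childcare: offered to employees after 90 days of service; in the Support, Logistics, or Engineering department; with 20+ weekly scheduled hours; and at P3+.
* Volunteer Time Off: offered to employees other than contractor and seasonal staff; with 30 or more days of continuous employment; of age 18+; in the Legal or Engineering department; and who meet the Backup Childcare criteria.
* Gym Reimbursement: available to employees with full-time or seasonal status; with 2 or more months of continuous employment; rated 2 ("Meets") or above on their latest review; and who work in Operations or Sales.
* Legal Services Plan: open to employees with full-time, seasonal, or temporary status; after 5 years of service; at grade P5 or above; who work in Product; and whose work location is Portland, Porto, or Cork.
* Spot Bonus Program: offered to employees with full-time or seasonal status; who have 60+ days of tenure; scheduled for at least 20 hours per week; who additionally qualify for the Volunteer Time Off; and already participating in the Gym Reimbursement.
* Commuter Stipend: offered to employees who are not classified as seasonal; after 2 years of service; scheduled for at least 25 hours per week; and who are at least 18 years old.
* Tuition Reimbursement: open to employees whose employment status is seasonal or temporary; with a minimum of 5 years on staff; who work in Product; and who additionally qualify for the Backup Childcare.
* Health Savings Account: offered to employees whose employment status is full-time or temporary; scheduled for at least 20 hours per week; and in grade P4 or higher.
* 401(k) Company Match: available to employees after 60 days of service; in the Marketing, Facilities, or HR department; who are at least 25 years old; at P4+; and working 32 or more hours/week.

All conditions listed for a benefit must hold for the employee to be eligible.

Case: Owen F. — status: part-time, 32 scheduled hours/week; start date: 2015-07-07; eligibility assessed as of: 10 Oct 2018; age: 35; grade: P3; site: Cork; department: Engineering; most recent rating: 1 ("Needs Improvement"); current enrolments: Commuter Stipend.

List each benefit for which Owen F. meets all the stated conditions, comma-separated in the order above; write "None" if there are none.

Backup Childcare, Volunteer Time Off, Commuter Stipend

Service from 2015-07-07 to 10 Oct 2018: 1191 days.
Backup Childcare — service 1191 days ≥ 90 days ✓; dept Engineering ✓; 32 hrs/wk ≥ 20 ✓; grade P3 ≥ P3 ✓ → eligible.
Volunteer Time Off — status part-time ✓ (not excluded); service 1191 days ≥ 30 days ✓; age 35 ≥ 18 ✓; dept Engineering ✓; eligible for Backup Childcare ✓ → eligible.
Gym Reimbursement — status part-time ✗ (requires full-time or seasonal) → not eligible.
Legal Services Plan — status part-time ✗ (requires full-time, seasonal, or temporary) → not eligible.
Spot Bonus Program — status part-time ✗ (requires full-time or seasonal) → not eligible.
Commuter Stipend — status part-time ✓ (not excluded); service 1191 days ≥ 2 years (≈730 days) ✓; 32 hrs/wk ≥ 25 ✓; age 35 ≥ 18 ✓ → eligible.
Tuition Reimbursement — status part-time ✗ (requires seasonal or temporary) → not eligible.
Health Savings Account — status part-time ✗ (requires full-time or temporary) → not eligible.
401(k) Company Match — service 1191 days ≥ 60 days ✓; dept Engineering ✗ → not eligible.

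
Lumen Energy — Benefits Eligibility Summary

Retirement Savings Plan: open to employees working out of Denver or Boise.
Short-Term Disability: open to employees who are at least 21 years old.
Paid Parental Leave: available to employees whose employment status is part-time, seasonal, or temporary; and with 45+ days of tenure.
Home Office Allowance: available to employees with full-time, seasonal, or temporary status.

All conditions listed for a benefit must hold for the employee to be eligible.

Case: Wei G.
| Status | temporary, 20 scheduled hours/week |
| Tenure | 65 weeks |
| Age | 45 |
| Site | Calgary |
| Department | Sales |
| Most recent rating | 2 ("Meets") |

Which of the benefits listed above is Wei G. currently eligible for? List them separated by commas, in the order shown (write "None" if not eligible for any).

Short-Term Disability, Paid Parental Leave, Home Office Allowance

Retirement Savings Plan — site Calgary ✗ (not Denver or Boise) → not eligible.
Short-Term Disability — age 45 ≥ 21 ✓ → eligible.
Paid Parental Leave — status temporary ✓; service 65 weeks ≥ 45 days ✓ → eligible.
Home Office Allowance — status temporary ✓ → eligible.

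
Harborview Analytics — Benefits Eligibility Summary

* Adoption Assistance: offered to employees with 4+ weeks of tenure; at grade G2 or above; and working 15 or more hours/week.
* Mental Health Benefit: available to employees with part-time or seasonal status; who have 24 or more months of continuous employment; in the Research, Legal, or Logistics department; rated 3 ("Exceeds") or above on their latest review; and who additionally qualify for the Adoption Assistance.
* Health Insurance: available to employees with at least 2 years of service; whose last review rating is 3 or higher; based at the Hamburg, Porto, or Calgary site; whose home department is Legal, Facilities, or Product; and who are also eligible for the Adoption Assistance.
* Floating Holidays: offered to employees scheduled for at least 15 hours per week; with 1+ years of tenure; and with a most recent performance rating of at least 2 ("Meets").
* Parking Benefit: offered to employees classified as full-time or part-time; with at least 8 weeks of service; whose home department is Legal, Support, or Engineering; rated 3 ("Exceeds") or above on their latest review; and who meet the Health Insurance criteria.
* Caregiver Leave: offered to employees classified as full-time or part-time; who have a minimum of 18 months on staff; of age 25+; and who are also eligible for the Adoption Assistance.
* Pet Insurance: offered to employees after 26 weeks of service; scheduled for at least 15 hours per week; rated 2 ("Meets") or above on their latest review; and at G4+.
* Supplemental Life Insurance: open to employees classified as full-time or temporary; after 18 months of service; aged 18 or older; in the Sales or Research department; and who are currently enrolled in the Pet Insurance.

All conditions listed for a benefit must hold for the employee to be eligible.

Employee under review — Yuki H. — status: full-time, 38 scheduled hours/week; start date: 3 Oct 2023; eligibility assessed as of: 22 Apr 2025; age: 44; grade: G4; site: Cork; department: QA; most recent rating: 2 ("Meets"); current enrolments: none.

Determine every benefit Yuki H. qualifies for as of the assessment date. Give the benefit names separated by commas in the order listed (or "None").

Adoption Assistance, Floating Holidays, Caregiver Leave, Pet Insurance

Service from 3 Oct 2023 to 22 Apr 2025: 567 days.
Adoption Assistance — service 567 days ≥ 4 weeks (≈28 days) ✓; grade G4 ≥ G2 ✓; 38 hrs/wk ≥ 15 ✓ → eligible.
Mental Health Benefit — status full-time ✗ (requires part-time or seasonal) → not eligible.
Health Insurance — service 567 days < 2 years (≈730 days) ✗ → not eligible.
Floating Holidays — 38 hrs/wk ≥ 15 ✓; service 567 days ≥ 1 year (≈365 days) ✓; rating 2 ≥ 2 ✓ → eligible.
Parking Benefit — status full-time ✓; service 567 days ≥ 8 weeks (≈56 days) ✓; dept QA ✗ → not eligible.
Caregiver Leave — status full-time ✓; service 567 days ≥ 18 months (≈540 days) ✓; age 44 ≥ 25 ✓; eligible for Adoption Assistance ✓ → eligible.
Pet Insurance — service 567 days ≥ 26 weeks (≈182 days) ✓; 38 hrs/wk ≥ 15 ✓; rating 2 ≥ 2 ✓; grade G4 ≥ G4 ✓ → eligible.
Supplemental Life Insurance — status full-time ✓; service 567 days ≥ 18 months (≈540 days) ✓; age 44 ≥ 18 ✓; dept QA ✗ → not eligible.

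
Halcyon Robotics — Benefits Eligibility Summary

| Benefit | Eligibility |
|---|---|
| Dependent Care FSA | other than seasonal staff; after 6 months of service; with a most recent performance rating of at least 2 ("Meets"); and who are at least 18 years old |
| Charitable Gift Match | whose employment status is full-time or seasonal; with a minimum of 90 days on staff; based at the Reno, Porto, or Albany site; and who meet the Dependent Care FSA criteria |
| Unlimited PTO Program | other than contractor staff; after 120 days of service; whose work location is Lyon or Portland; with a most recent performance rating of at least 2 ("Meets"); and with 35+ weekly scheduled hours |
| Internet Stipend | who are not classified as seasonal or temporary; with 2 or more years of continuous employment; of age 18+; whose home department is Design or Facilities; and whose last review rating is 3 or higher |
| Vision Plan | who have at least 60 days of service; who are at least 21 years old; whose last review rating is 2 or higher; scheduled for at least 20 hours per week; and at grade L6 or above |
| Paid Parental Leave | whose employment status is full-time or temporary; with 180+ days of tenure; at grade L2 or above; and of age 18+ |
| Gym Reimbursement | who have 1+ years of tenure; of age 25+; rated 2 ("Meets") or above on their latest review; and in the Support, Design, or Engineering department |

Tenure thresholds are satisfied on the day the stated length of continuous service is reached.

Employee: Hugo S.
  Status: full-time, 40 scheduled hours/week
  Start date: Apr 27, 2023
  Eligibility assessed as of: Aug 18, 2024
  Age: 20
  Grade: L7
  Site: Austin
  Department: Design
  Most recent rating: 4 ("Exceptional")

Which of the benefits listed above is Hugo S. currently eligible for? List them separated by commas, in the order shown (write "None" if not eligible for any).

Dependent Care FSA, Paid Parental Leave

Service from Apr 27, 2023 to Aug 18, 2024: 479 days.
Dependent Care FSA — status full-time ✓ (not excluded); service 479 days ≥ 6 months (≈180 days) ✓; rating 4 ≥ 2 ✓; age 20 ≥ 18 ✓ → eligible.
Charitable Gift Match — status full-time ✓; service 479 days ≥ 90 days ✓; site Austin ✗ (not Reno, Porto, or Albany) → not eligible.
Unlimited PTO Program — status full-time ✓ (not excluded); service 479 days ≥ 120 days ✓; site Austin ✗ (not Lyon or Portland) → not eligible.
Internet Stipend — status full-time ✓ (not excluded); service 479 days < 2 years (≈730 days) ✗ → not eligible.
Vision Plan — service 479 days ≥ 60 days ✓; age 20 < 21 ✗ → not eligible.
Paid Parental Leave — status full-time ✓; service 479 days ≥ 180 days ✓; grade L7 ≥ L2 ✓; age 20 ≥ 18 ✓ → eligible.
Gym Reimbursement — service 479 days ≥ 1 year (≈365 days) ✓; age 20 < 25 ✗ → not eligible.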